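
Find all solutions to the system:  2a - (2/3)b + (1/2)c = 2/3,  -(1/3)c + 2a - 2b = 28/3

infinitely many solutions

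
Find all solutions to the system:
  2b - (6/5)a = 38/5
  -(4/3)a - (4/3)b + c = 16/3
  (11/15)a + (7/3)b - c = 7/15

no solution

Row-reduce:
R1 ← R1 / (-6/5).
R2 ← R2 + 4/3·R1.
R3 ← R3 − 11/15·R1.
R2 ← R2 / (-32/9).
R1 ← R1 + 5/3·R2.
R3 ← R3 − 32/9·R2.
Row 3 reduces to 0 = 2, a contradiction. The system is inconsistent.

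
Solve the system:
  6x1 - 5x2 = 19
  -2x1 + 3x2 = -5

x1 = 4, x2 = 1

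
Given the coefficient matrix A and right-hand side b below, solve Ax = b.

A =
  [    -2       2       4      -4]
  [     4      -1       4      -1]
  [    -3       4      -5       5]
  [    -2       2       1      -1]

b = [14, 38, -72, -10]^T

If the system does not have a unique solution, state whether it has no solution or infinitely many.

Row-reduce the augmented matrix:
R1 ← R1 / (-2).
R2 ← R2 − 4·R1.
R3 ← R3 + 3·R1.
R4 ← R4 + 2·R1.
R2 ← R2 / (3).
R1 ← R1 + 1·R2.
R3 ← R3 − 1·R2.
R3 ← R3 / (-15).
R1 ← R1 − 2·R3.
R2 ← R2 − 4·R3.
R4 ← R4 + 3·R3.
R4 ← R4 / (1/5).
R1 ← R1 − 13/15·R4.
R2 ← R2 − 11/15·R4.
R3 ← R3 + 14/15·R4.
Reading off the reduced rows gives x_1 = 4, x_2 = -5, x_3 = 3, x_4 = -5.

x_1 = 4, x_2 = -5, x_3 = 3, x_4 = -5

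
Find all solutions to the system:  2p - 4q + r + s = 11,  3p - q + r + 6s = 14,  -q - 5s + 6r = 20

infinitely many solutions

Row-reduce:
R1 ← R1 / (2).
R2 ← R2 − 3·R1.
R2 ← R2 / (5).
R1 ← R1 + 2·R2.
R3 ← R3 + 1·R2.
R3 ← R3 / (59/10).
R1 ← R1 − 3/10·R3.
R2 ← R2 + 1/10·R3.
Rank is 3 with 4 unknowns, leaving s free.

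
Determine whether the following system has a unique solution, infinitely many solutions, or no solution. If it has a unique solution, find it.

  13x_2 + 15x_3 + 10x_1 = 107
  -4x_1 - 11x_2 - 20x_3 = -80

infinitely many solutions

Row-reduce:
R1 ← R1 / (10).
R2 ← R2 + 4·R1.
R2 ← R2 / (-29/5).
R1 ← R1 − 13/10·R2.
Rank is 2 with 3 unknowns, leaving x_3 free.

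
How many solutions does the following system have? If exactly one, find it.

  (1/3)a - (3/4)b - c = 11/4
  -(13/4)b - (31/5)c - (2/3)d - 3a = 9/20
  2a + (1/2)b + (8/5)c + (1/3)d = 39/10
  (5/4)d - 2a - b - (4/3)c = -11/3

Row-reduce:
R1 ← R1 / (1/3).
R2 ← R2 + 3·R1.
R3 ← R3 − 2·R1.
R4 ← R4 + 2·R1.
R2 ← R2 / (-10).
R1 ← R1 + 9/4·R2.
R3 ← R3 − 5·R2.
R4 ← R4 + 11/2·R2.
Swap R3 and R4.
R3 ← R3 / (77/75).
R1 ← R1 − 21/50·R3.
R2 ← R2 − 38/25·R3.
Rank is 3 with 4 unknowns, leaving d free.

infinitely many solutions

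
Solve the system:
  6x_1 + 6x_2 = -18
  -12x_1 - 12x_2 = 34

Row-reduce:
R1 ← R1 / (6).
R2 ← R2 + 12·R1.
Row 2 reduces to 0 = -2, a contradiction. The system is inconsistent.

no solution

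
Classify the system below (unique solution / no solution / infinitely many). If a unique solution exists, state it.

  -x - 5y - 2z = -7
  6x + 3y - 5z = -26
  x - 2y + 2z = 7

Row-reduce the augmented matrix:
R1 ← R1 / (-1).
R2 ← R2 − 6·R1.
R3 ← R3 − 1·R1.
R2 ← R2 / (-27).
R1 ← R1 − 5·R2.
R3 ← R3 + 7·R2.
R3 ← R3 / (119/27).
R1 ← R1 + 31/27·R3.
R2 ← R2 − 17/27·R3.
Reading off the reduced rows gives x = -1, y = 0, z = 4.

x = -1, y = 0, z = 4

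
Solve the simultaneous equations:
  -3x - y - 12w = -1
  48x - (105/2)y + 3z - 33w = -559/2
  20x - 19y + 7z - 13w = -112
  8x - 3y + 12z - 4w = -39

no solution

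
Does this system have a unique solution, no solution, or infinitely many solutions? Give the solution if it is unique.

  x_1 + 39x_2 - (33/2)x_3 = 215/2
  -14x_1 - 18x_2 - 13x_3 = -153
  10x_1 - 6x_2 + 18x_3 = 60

Row-reduce:
R2 ← R2 + 14·R1.
R3 ← R3 − 10·R1.
R2 ← R2 / (528).
R1 ← R1 − 39·R2.
R3 ← R3 + 396·R2.
Row 3 reduces to 0 = -1, a contradiction. The system is inconsistent.

no solution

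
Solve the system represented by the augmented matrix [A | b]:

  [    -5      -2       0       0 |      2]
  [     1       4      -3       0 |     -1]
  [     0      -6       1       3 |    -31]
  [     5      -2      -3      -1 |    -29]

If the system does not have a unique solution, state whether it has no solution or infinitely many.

x_1 = -2, x_2 = 4, x_3 = 5, x_4 = -4

Row-reduce the augmented matrix:
R1 ← R1 / (-5).
R2 ← R2 − 1·R1.
R4 ← R4 − 5·R1.
R2 ← R2 / (18/5).
R1 ← R1 − 2/5·R2.
R3 ← R3 + 6·R2.
R4 ← R4 + 4·R2.
R3 ← R3 / (-4).
R1 ← R1 − 1/3·R3.
R2 ← R2 + 5/6·R3.
R4 ← R4 + 19/3·R3.
R4 ← R4 / (-23/4).
R1 ← R1 − 1/4·R4.
R2 ← R2 + 5/8·R4.
R3 ← R3 + 3/4·R4.
Reading off the reduced rows gives x_1 = -2, x_2 = 4, x_3 = 5, x_4 = -4.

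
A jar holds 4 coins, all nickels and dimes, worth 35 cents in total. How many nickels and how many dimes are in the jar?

nickels: 1, dimes: 3

Let n = nickels, d = dimes.
  n + d = 4
  5n + 10d = 35
From equation 1: n = 4 − d.
Substitute into equation 2 and solve: d = 3.
Then n = 1.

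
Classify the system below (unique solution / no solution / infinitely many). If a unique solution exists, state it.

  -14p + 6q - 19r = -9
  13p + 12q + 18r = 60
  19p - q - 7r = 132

p = 6, q = 3, r = -3

Row-reduce the augmented matrix:
R1 ← R1 / (-14).
R2 ← R2 − 13·R1.
R3 ← R3 − 19·R1.
R2 ← R2 / (123/7).
R1 ← R1 + 3/7·R2.
R3 ← R3 − 50/7·R2.
R3 ← R3 / (-8101/246).
R1 ← R1 − 56/41·R3.
R2 ← R2 − 5/246·R3.
Reading off the reduced rows gives p = 6, q = 3, r = -3.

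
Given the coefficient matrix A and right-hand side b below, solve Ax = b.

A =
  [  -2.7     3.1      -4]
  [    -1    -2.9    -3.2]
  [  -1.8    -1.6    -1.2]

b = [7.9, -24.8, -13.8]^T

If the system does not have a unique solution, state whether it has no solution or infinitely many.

Row-reduce the augmented matrix:
R1 ← R1 / (-27/10).
R2 ← R2 + 1·R1.
R3 ← R3 + 9/5·R1.
R2 ← R2 / (-1093/270).
R1 ← R1 + 31/27·R2.
R3 ← R3 + 11/3·R2.
R3 ← R3 / (16522/5465).
R1 ← R1 − 2152/1093·R3.
R2 ← R2 − 464/1093·R3.
Reading off the reduced rows gives x_1 = 1, x_2 = 6, x_3 = 2.

x_1 = 1, x_2 = 6, x_3 = 2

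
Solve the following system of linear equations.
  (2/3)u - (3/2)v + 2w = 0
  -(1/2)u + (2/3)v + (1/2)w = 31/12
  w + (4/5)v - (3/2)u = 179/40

u = -3/4, v = 2, w = 7/4

Row-reduce the augmented matrix:
R1 ← R1 / (2/3).
R2 ← R2 + 1/2·R1.
R3 ← R3 + 3/2·R1.
R2 ← R2 / (-11/24).
R1 ← R1 + 9/4·R2.
R3 ← R3 + 103/40·R2.
R3 ← R3 / (-631/110).
R1 ← R1 + 75/11·R3.
R2 ← R2 + 48/11·R3.
Reading off the reduced rows gives u = -3/4, v = 2, w = 7/4.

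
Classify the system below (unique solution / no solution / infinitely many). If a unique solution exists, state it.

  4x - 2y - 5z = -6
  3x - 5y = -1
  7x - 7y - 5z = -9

Row-reduce:
R1 ← R1 / (4).
R2 ← R2 − 3·R1.
R3 ← R3 − 7·R1.
R2 ← R2 / (-7/2).
R1 ← R1 + 1/2·R2.
R3 ← R3 + 7/2·R2.
Row 3 reduces to 0 = -2, a contradiction. The system is inconsistent.

no solution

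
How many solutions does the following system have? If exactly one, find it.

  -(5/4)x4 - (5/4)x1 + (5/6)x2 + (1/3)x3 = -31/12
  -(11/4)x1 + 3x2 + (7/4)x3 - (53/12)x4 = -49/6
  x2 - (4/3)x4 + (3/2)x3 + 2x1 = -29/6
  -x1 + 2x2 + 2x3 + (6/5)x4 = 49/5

no solution

Row-reduce:
R1 ← R1 / (-5/4).
R2 ← R2 + 11/4·R1.
R3 ← R3 − 2·R1.
R4 ← R4 + 1·R1.
R2 ← R2 / (7/6).
R1 ← R1 + 2/3·R2.
R3 ← R3 − 7/3·R2.
R4 ← R4 − 4/3·R2.
Swap R3 and R4.
R3 ← R3 / (4/7).
R1 ← R1 − 11/35·R3.
R2 ← R2 − 61/70·R3.
Row 4 reduces to 0 = -4, a contradiction. The system is inconsistent.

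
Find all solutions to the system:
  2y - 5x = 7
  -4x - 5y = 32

x = -3, y = -4

Row-reduce the augmented matrix:
R1 ← R1 / (-5).
R2 ← R2 + 4·R1.
R2 ← R2 / (-33/5).
R1 ← R1 + 2/5·R2.
Reading off the reduced rows gives x = -3, y = -4.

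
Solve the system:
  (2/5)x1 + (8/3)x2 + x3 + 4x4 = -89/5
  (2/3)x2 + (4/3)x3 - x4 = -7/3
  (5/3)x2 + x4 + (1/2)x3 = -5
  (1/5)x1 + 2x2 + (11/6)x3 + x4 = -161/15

no solution

Row-reduce:
R1 ← R1 / (2/5).
R4 ← R4 − 1/5·R1.
R2 ← R2 / (2/3).
R1 ← R1 − 20/3·R2.
R3 ← R3 − 5/3·R2.
R4 ← R4 − 2/3·R2.
R3 ← R3 / (-17/6).
R1 ← R1 + 65/6·R3.
R2 ← R2 − 2·R3.
Row 4 reduces to 0 = 1/2, a contradiction. The system is inconsistent.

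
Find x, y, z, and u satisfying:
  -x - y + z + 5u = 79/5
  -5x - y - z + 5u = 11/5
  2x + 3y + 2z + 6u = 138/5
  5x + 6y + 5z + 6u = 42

x = 2, y = 0, z = 14/5, u = 3

Row-reduce the augmented matrix:
R1 ← R1 / (-1).
R2 ← R2 + 5·R1.
R3 ← R3 − 2·R1.
R4 ← R4 − 5·R1.
R2 ← R2 / (4).
R1 ← R1 − 1·R2.
R3 ← R3 − 1·R2.
R4 ← R4 − 1·R2.
R3 ← R3 / (11/2).
R1 ← R1 − 1/2·R3.
R2 ← R2 + 3/2·R3.
R4 ← R4 − 23/2·R3.
R4 ← R4 / (-87/11).
R1 ← R1 + 21/11·R4.
R2 ← R2 − 8/11·R4.
R3 ← R3 − 42/11·R4.
Reading off the reduced rows gives x = 2, y = 0, z = 14/5, u = 3.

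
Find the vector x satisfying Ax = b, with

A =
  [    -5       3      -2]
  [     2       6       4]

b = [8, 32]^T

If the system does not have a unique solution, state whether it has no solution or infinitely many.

infinitely many solutions

Row-reduce:
R1 ← R1 / (-5).
R2 ← R2 − 2·R1.
R2 ← R2 / (36/5).
R1 ← R1 + 3/5·R2.
Rank is 2 with 3 unknowns, leaving x_3 free.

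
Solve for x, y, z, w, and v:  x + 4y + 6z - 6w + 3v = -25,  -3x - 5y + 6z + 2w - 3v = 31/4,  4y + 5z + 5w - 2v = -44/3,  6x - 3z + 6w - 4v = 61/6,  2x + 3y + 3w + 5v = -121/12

Row-reduce the augmented matrix:
R2 ← R2 + 3·R1.
R4 ← R4 − 6·R1.
R5 ← R5 − 2·R1.
R2 ← R2 / (7).
R1 ← R1 − 4·R2.
R3 ← R3 − 4·R2.
R4 ← R4 + 24·R2.
R5 ← R5 + 5·R2.
R3 ← R3 / (-61/7).
R1 ← R1 + 54/7·R3.
R2 ← R2 − 24/7·R3.
R4 ← R4 − 303/7·R3.
R5 ← R5 − 36/7·R3.
R4 ← R4 / (3501/61).
R1 ← R1 + 572/61·R4.
R2 ← R2 − 200/61·R4.
R3 ← R3 + 99/61·R4.
R5 ← R5 − 727/61·R4.
R5 ← R5 / (20929/3501).
R1 ← R1 + 917/3501·R5.
R2 ← R2 − 1202/3501·R5.
R3 ← R3 + 70/389·R5.
R4 ← R4 + 1732/3501·R5.
Reading off the reduced rows gives x = 0, y = -11/4, z = -3/2, w = 1/2, v = -2/3.

x = 0, y = -11/4, z = -3/2, w = 1/2, v = -2/3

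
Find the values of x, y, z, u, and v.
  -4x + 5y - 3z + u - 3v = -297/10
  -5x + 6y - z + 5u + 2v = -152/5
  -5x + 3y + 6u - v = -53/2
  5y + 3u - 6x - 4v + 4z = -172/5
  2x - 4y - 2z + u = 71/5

x = 2, y = -3, z = 2/5, u = -1, v = 3/2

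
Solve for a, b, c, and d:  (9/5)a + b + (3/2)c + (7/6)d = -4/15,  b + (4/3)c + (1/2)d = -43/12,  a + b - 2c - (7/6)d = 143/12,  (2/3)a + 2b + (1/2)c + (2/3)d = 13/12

Row-reduce the augmented matrix:
R1 ← R1 / (9/5).
R3 ← R3 − 1·R1.
R4 ← R4 − 2/3·R1.
R1 ← R1 − 5/9·R2.
R3 ← R3 − 4/9·R2.
R4 ← R4 − 44/27·R2.
R3 ← R3 / (-185/54).
R1 ← R1 − 5/54·R3.
R2 ← R2 − 4/3·R3.
R4 ← R4 + 361/162·R3.
R4 ← R4 / (248/333).
R1 ← R1 − 35/111·R4.
R2 ← R2 + 65/222·R4.
R3 ← R3 − 22/37·R4.
Reading off the reduced rows gives a = 3, b = 1, c = -5/2, d = -5/2.

a = 3, b = 1, c = -5/2, d = -5/2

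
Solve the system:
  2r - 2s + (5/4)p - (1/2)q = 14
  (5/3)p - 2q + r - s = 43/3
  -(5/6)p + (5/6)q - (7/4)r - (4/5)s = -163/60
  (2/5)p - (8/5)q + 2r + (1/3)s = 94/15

p = 2, q = -3, r = 1, s = -4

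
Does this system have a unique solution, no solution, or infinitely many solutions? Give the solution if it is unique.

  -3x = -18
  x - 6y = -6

From equation 2: x = -6 + 6·y.
Substitute into equation 1 and solve: y = 2.
Then x = 6.

x = 6, y = 2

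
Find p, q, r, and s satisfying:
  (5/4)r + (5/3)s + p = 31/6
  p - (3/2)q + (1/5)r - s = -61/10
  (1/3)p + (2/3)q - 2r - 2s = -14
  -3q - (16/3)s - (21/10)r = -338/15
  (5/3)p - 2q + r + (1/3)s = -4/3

p = -4, q = -1, r = 2, s = 4

Row-reduce the augmented matrix:
R2 ← R2 − 1·R1.
R3 ← R3 − 1/3·R1.
R5 ← R5 − 5/3·R1.
R2 ← R2 / (-3/2).
R3 ← R3 − 2/3·R2.
R4 ← R4 + 3·R2.
R5 ← R5 + 2·R2.
R3 ← R3 / (-173/60).
R1 ← R1 − 5/4·R3.
R2 ← R2 − 7/10·R3.
R5 ← R5 − 19/60·R3.
Swap R4 and R5.
R4 ← R4 / (3271/4671).
R1 ← R1 − 70/1557·R4.
R2 ← R2 − 1354/1557·R4.
R3 ← R3 − 2020/1557·R4.
R5 reduces to 0 = 0, so the extra equation is consistent.
Reading off the reduced rows gives p = -4, q = -1, r = 2, s = 4.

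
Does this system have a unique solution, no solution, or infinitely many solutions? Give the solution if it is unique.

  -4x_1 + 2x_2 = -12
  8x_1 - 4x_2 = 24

infinitely many solutions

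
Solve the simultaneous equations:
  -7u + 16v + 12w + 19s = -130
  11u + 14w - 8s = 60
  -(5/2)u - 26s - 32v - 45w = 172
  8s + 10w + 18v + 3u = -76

no solution

Row-reduce:
R1 ← R1 / (-7).
R2 ← R2 − 11·R1.
R3 ← R3 + 5/2·R1.
R4 ← R4 − 3·R1.
R2 ← R2 / (176/7).
R1 ← R1 + 16/7·R2.
R3 ← R3 + 264/7·R2.
R4 ← R4 − 174/7·R2.
Swap R3 and R4.
R3 ← R3 / (-763/44).
R1 ← R1 − 14/11·R3.
R2 ← R2 − 115/88·R3.
Row 4 reduces to 0 = 2, a contradiction. The system is inconsistent.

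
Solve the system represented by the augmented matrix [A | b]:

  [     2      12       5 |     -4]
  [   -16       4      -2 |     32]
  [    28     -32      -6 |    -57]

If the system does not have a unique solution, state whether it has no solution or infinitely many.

no solution

Row-reduce:
R1 ← R1 / (2).
R2 ← R2 + 16·R1.
R3 ← R3 − 28·R1.
R2 ← R2 / (100).
R1 ← R1 − 6·R2.
R3 ← R3 + 200·R2.
Row 3 reduces to 0 = -1, a contradiction. The system is inconsistent.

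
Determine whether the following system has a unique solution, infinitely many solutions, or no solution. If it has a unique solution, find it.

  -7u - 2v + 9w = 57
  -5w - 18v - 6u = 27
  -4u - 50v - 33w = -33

Row-reduce:
R1 ← R1 / (-7).
R2 ← R2 + 6·R1.
R3 ← R3 + 4·R1.
R2 ← R2 / (-114/7).
R1 ← R1 − 2/7·R2.
R3 ← R3 + 342/7·R2.
Rank is 2 with 3 unknowns, leaving w free.

infinitely many solutions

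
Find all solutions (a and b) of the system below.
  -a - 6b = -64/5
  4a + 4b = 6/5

Row-reduce the augmented matrix:
R1 ← R1 / (-1).
R2 ← R2 − 4·R1.
R2 ← R2 / (-20).
R1 ← R1 − 6·R2.
Reading off the reduced rows gives a = -11/5, b = 5/2.

a = -11/5, b = 5/2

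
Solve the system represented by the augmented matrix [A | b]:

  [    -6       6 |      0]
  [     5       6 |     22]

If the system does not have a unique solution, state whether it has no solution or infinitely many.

Row-reduce the augmented matrix:
R1 ← R1 / (-6).
R2 ← R2 − 5·R1.
R2 ← R2 / (11).
R1 ← R1 + 1·R2.
Reading off the reduced rows gives x_1 = 2, x_2 = 2.

x_1 = 2, x_2 = 2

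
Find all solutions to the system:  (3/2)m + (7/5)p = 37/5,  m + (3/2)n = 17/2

infinitely many solutions

Row-reduce:
R1 ← R1 / (3/2).
R2 ← R2 − 1·R1.
R2 ← R2 / (3/2).
Rank is 2 with 3 unknowns, leaving p free.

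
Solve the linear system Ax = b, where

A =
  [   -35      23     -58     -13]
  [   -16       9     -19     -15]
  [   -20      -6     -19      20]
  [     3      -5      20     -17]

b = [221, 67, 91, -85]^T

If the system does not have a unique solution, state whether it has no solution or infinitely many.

no solution

Row-reduce:
R1 ← R1 / (-35).
R2 ← R2 + 16·R1.
R3 ← R3 + 20·R1.
R4 ← R4 − 3·R1.
R2 ← R2 / (-53/35).
R1 ← R1 + 23/35·R2.
R3 ← R3 + 134/7·R2.
R4 ← R4 + 106/35·R2.
R3 ← R3 / (-4285/53).
R1 ← R1 + 85/53·R3.
R2 ← R2 + 263/53·R3.
Row 4 reduces to 0 = 2, a contradiction. The system is inconsistent.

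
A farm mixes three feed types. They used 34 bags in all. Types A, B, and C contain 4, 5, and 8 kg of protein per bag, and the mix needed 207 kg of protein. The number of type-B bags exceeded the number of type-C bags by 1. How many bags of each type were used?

type-A bags: 5, type-B bags: 15, type-C bags: 14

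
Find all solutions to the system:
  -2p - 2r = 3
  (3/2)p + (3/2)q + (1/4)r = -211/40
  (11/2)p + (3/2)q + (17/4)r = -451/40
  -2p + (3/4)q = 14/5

Row-reduce the augmented matrix:
R1 ← R1 / (-2).
R2 ← R2 − 3/2·R1.
R3 ← R3 − 11/2·R1.
R4 ← R4 + 2·R1.
R2 ← R2 / (3/2).
R3 ← R3 − 3/2·R2.
R4 ← R4 − 3/4·R2.
Swap R3 and R4.
R3 ← R3 / (21/8).
R1 ← R1 − 1·R3.
R2 ← R2 + 5/6·R3.
R4 reduces to 0 = 0, so the extra equation is consistent.
Reading off the reduced rows gives p = -2, q = -8/5, r = 1/2.

p = -2, q = -8/5, r = 1/2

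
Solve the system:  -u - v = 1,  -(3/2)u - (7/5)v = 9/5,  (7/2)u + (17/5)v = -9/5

no solution

Row-reduce:
R1 ← R1 / (-1).
R2 ← R2 + 3/2·R1.
R3 ← R3 − 7/2·R1.
R2 ← R2 / (1/10).
R1 ← R1 − 1·R2.
R3 ← R3 + 1/10·R2.
Row 3 reduces to 0 = 2, a contradiction. The system is inconsistent.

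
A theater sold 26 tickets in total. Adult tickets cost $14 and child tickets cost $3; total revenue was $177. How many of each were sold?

Let a = adult tickets, c = child tickets.
  a + c = 26
  14a + 3c = 177
From equation 1: a = 26 − c.
Substitute into equation 2 and solve: c = 17.
Then a = 9.

adult tickets: 9, child tickets: 17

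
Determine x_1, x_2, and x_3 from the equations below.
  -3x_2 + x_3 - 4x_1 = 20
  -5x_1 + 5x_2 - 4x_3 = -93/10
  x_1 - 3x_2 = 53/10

x_1 = -5/2, x_2 = -13/5, x_3 = 11/5

Row-reduce the augmented matrix:
R1 ← R1 / (-4).
R2 ← R2 + 5·R1.
R3 ← R3 − 1·R1.
R2 ← R2 / (35/4).
R1 ← R1 − 3/4·R2.
R3 ← R3 + 15/4·R2.
R3 ← R3 / (-2).
R1 ← R1 − 1/5·R3.
R2 ← R2 + 3/5·R3.
Reading off the reduced rows gives x_1 = -5/2, x_2 = -13/5, x_3 = 11/5.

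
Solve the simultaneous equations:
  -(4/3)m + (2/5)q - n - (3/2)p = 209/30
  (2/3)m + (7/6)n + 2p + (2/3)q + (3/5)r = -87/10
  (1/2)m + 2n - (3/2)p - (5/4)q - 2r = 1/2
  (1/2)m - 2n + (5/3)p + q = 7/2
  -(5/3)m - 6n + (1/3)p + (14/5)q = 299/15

no solution

Row-reduce:
R1 ← R1 / (-4/3).
R2 ← R2 − 2/3·R1.
R3 ← R3 − 1/2·R1.
R4 ← R4 − 1/2·R1.
R5 ← R5 + 5/3·R1.
R2 ← R2 / (2/3).
R1 ← R1 − 3/4·R2.
R3 ← R3 − 13/8·R2.
R4 ← R4 + 19/8·R2.
R5 ← R5 + 19/4·R2.
R3 ← R3 / (-327/64).
R1 ← R1 + 9/32·R3.
R2 ← R2 − 15/8·R3.
R4 ← R4 − 1067/192·R3.
R5 ← R5 − 1067/96·R3.
R4 ← R4 / (2917/3924).
R1 ← R1 + 1197/1090·R4.
R2 ← R2 − 66/545·R4.
R3 ← R3 − 1028/1635·R4.
R5 ← R5 − 2917/1962·R4.
Row 5 reduces to 0 = -1, a contradiction. The system is inconsistent.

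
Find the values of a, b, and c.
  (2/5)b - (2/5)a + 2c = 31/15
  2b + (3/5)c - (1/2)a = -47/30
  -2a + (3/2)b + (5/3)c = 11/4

a = -5/3, b = -3/2, c = 1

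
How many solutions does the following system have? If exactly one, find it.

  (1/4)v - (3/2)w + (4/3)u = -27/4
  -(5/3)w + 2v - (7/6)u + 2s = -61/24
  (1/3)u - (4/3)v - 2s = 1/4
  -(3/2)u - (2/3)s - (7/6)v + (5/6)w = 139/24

Row-reduce the augmented matrix:
R1 ← R1 / (4/3).
R2 ← R2 + 7/6·R1.
R3 ← R3 − 1/3·R1.
R4 ← R4 + 3/2·R1.
R2 ← R2 / (71/32).
R1 ← R1 − 3/16·R2.
R3 ← R3 + 67/48·R2.
R4 ← R4 + 85/96·R2.
R3 ← R3 / (-958/639).
R1 ← R1 + 62/71·R3.
R2 ← R2 + 286/213·R3.
R4 ← R4 + 2611/1278·R3.
R4 ← R4 / (3283/2874).
R1 ← R1 − 126/479·R4.
R2 ← R2 − 750/479·R4.
R3 ← R3 − 237/479·R4.
Reading off the reduced rows gives u = -9/4, v = 0, w = 5/2, s = -1/2.

u = -9/4, v = 0, w = 5/2, s = -1/2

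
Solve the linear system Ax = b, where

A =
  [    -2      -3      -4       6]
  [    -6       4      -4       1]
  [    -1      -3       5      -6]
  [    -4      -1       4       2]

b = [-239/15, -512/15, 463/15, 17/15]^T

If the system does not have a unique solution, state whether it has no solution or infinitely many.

Row-reduce the augmented matrix:
R1 ← R1 / (-2).
R2 ← R2 + 6·R1.
R3 ← R3 + 1·R1.
R4 ← R4 + 4·R1.
R2 ← R2 / (13).
R1 ← R1 − 3/2·R2.
R3 ← R3 + 3/2·R2.
R4 ← R4 − 5·R2.
R3 ← R3 / (103/13).
R1 ← R1 − 14/13·R3.
R2 ← R2 − 8/13·R3.
R4 ← R4 − 116/13·R3.
R4 ← R4 / (915/103).
R1 ← R1 − 93/206·R4.
R2 ← R2 + 47/103·R4.
R3 ← R3 + 285/206·R4.
Reading off the reduced rows gives x_1 = 9/5, x_2 = -3, x_3 = 7/3, x_4 = -2.

x_1 = 9/5, x_2 = -3, x_3 = 7/3, x_4 = -2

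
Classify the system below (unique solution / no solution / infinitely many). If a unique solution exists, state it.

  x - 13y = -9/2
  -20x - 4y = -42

Row-reduce the augmented matrix:
R2 ← R2 + 20·R1.
R2 ← R2 / (-264).
R1 ← R1 + 13·R2.
Reading off the reduced rows gives x = 2, y = 1/2.

x = 2, y = 1/2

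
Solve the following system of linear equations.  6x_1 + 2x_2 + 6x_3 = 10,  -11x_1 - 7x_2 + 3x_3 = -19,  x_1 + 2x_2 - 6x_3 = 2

infinitely many solutions

Row-reduce:
R1 ← R1 / (6).
R2 ← R2 + 11·R1.
R3 ← R3 − 1·R1.
R2 ← R2 / (-10/3).
R1 ← R1 − 1/3·R2.
R3 ← R3 − 5/3·R2.
Rank is 2 with 3 unknowns, leaving x_3 free.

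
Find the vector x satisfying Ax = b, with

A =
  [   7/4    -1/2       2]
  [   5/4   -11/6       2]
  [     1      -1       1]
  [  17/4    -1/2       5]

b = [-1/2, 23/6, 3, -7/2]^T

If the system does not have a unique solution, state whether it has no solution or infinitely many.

Row-reduce:
R1 ← R1 / (7/4).
R2 ← R2 − 5/4·R1.
R3 ← R3 − 1·R1.
R4 ← R4 − 17/4·R1.
R2 ← R2 / (-31/21).
R1 ← R1 + 2/7·R2.
R3 ← R3 + 5/7·R2.
R4 ← R4 − 5/7·R2.
R3 ← R3 / (-13/31).
R1 ← R1 − 32/31·R3.
R2 ← R2 + 12/31·R3.
R4 ← R4 − 13/31·R3.
Row 4 reduces to 0 = 1, a contradiction. The system is inconsistent.

no solution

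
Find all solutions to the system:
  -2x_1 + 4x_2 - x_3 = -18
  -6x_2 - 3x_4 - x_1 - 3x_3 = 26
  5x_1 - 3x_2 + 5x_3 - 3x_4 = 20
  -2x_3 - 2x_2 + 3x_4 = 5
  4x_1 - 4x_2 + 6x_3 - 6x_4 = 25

Row-reduce:
R1 ← R1 / (-2).
R2 ← R2 + 1·R1.
R3 ← R3 − 5·R1.
R5 ← R5 − 4·R1.
R2 ← R2 / (-8).
R1 ← R1 + 2·R2.
R3 ← R3 − 7·R2.
R4 ← R4 + 2·R2.
R5 ← R5 − 4·R2.
R3 ← R3 / (5/16).
R1 ← R1 − 9/8·R3.
R2 ← R2 − 5/16·R3.
R4 ← R4 + 11/8·R3.
R5 ← R5 − 11/4·R3.
R4 ← R4 / (-21).
R1 ← R1 − 21·R4.
R2 ← R2 − 6·R4.
R3 ← R3 + 18·R4.
R5 ← R5 − 42·R4.
Row 5 reduces to 0 = -1, a contradiction. The system is inconsistent.

no solution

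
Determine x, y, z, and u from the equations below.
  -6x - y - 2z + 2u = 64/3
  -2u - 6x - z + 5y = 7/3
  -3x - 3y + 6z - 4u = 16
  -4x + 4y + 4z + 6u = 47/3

Row-reduce the augmented matrix:
R1 ← R1 / (-6).
R2 ← R2 + 6·R1.
R3 ← R3 + 3·R1.
R4 ← R4 + 4·R1.
R2 ← R2 / (6).
R1 ← R1 − 1/6·R2.
R3 ← R3 + 5/2·R2.
R4 ← R4 − 14/3·R2.
R3 ← R3 / (89/12).
R1 ← R1 − 11/36·R3.
R2 ← R2 − 1/6·R3.
R4 ← R4 − 41/9·R3.
R4 ← R4 / (3170/267).
R1 ← R1 − 14/267·R4.
R2 ← R2 + 46/89·R4.
R3 ← R3 + 80/89·R4.
Reading off the reduced rows gives x = -3, y = -7/3, z = 1, u = 3/2.

x = -3, y = -7/3, z = 1, u = 3/2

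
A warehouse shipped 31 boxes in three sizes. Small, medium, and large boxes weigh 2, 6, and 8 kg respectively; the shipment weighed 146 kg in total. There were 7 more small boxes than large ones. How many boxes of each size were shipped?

small boxes: 13, medium boxes: 12, large boxes: 6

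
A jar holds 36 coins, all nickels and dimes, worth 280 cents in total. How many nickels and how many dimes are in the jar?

nickels: 16, dimes: 20

Let n = nickels, d = dimes.
  n + d = 36
  5n + 10d = 280
From equation 1: n = 36 − d.
Substitute into equation 2 and solve: d = 20.
Then n = 16.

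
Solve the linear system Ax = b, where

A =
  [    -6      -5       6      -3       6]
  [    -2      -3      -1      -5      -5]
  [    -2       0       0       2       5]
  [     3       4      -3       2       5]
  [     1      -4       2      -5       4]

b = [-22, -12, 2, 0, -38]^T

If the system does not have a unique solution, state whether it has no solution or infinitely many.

x_1 = -2, x_2 = 2, x_3 = 0, x_4 = 4, x_5 = -2

Row-reduce the augmented matrix:
R1 ← R1 / (-6).
R2 ← R2 + 2·R1.
R3 ← R3 + 2·R1.
R4 ← R4 − 3·R1.
R5 ← R5 − 1·R1.
R2 ← R2 / (-4/3).
R1 ← R1 − 5/6·R2.
R3 ← R3 − 5/3·R2.
R4 ← R4 − 3/2·R2.
R5 ← R5 + 29/6·R2.
R3 ← R3 / (-23/4).
R1 ← R1 + 23/8·R3.
R2 ← R2 − 9/4·R3.
R4 ← R4 + 27/8·R3.
R5 ← R5 − 111/8·R3.
R4 ← R4 / (-65/23).
R1 ← R1 + 1·R4.
R2 ← R2 − 51/23·R4.
R3 ← R3 − 8/23·R4.
R5 ← R5 − 96/23·R4.
R5 ← R5 / (2817/130).
R1 ← R1 + 243/65·R5.
R2 ← R2 − 747/130·R5.
R3 ← R3 − 93/65·R5.
R4 ← R4 + 161/130·R5.
Reading off the reduced rows gives x_1 = -2, x_2 = 2, x_3 = 0, x_4 = 4, x_5 = -2.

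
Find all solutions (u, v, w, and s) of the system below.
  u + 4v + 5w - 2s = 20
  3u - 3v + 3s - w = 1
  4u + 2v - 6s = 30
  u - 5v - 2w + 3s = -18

u = 5, v = 5, w = -1, s = 0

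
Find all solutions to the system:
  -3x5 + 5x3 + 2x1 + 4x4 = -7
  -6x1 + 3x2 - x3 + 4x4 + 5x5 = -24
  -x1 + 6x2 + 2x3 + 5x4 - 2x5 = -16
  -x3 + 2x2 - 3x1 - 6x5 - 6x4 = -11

Row-reduce:
R1 ← R1 / (2).
R2 ← R2 + 6·R1.
R3 ← R3 + 1·R1.
R4 ← R4 + 3·R1.
R2 ← R2 / (3).
R3 ← R3 − 6·R2.
R4 ← R4 − 2·R2.
R3 ← R3 / (-47/2).
R1 ← R1 − 5/2·R3.
R2 ← R2 − 14/3·R3.
R4 ← R4 + 17/6·R3.
R4 ← R4 / (-1079/141).
R1 ← R1 + 31/47·R4.
R2 ← R2 − 52/141·R4.
R3 ← R3 − 50/47·R4.
Rank is 4 with 5 unknowns, leaving x5 free.

infinitely many solutions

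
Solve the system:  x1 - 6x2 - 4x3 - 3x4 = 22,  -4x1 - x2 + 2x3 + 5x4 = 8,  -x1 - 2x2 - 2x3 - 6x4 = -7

Row-reduce:
R2 ← R2 + 4·R1.
R3 ← R3 + 1·R1.
R2 ← R2 / (-25).
R1 ← R1 + 6·R2.
R3 ← R3 + 8·R2.
R3 ← R3 / (-38/25).
R1 ← R1 + 16/25·R3.
R2 ← R2 − 14/25·R3.
Rank is 3 with 4 unknowns, leaving x4 free.

infinitely many solutions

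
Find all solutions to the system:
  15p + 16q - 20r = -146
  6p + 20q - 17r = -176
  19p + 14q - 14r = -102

p = 2, q = -6, r = 4

Row-reduce the augmented matrix:
R1 ← R1 / (15).
R2 ← R2 − 6·R1.
R3 ← R3 − 19·R1.
R2 ← R2 / (68/5).
R1 ← R1 − 16/15·R2.
R3 ← R3 + 94/15·R2.
R3 ← R3 / (733/102).
R1 ← R1 + 32/51·R3.
R2 ← R2 + 45/68·R3.
Reading off the reduced rows gives p = 2, q = -6, r = 4.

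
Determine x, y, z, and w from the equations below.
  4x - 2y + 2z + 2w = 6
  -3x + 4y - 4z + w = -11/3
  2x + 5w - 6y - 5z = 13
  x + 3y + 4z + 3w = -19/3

Row-reduce the augmented matrix:
R1 ← R1 / (4).
R2 ← R2 + 3·R1.
R3 ← R3 − 2·R1.
R4 ← R4 − 1·R1.
R2 ← R2 / (5/2).
R1 ← R1 + 1/2·R2.
R3 ← R3 + 5·R2.
R4 ← R4 − 7/2·R2.
R3 ← R3 / (-11).
R2 ← R2 + 1·R3.
R4 ← R4 − 7·R3.
R4 ← R4 / (52/11).
R1 ← R1 − 1·R4.
R2 ← R2 − 2/11·R4.
R3 ← R3 + 9/11·R4.
Reading off the reduced rows gives x = 2, y = -2/3, z = -4/3, w = -1/3.

x = 2, y = -2/3, z = -4/3, w = -1/3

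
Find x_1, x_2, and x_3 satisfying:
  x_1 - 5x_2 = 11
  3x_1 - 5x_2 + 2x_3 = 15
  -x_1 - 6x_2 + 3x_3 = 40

Row-reduce the augmented matrix:
R2 ← R2 − 3·R1.
R3 ← R3 + 1·R1.
R2 ← R2 / (10).
R1 ← R1 + 5·R2.
R3 ← R3 + 11·R2.
R3 ← R3 / (26/5).
R1 ← R1 − 1·R3.
R2 ← R2 − 1/5·R3.
Reading off the reduced rows gives x_1 = -4, x_2 = -3, x_3 = 6.

x_1 = -4, x_2 = -3, x_3 = 6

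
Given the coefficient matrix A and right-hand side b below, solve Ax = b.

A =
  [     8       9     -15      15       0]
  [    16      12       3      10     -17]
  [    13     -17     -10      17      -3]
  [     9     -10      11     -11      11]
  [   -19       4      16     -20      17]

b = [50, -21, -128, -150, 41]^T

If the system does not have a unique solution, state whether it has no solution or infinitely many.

x_1 = -5, x_2 = 5, x_3 = -5, x_4 = -2, x_5 = -2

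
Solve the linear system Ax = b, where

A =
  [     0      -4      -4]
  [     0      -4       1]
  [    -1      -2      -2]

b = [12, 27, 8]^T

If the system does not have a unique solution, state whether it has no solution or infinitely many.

Row-reduce the augmented matrix:
Swap R1 and R3.
R1 ← R1 / (-1).
R2 ← R2 / (-4).
R1 ← R1 − 2·R2.
R3 ← R3 + 4·R2.
R3 ← R3 / (-5).
R1 ← R1 − 5/2·R3.
R2 ← R2 + 1/4·R3.
Reading off the reduced rows gives x_1 = -2, x_2 = -6, x_3 = 3.

x_1 = -2, x_2 = -6, x_3 = 3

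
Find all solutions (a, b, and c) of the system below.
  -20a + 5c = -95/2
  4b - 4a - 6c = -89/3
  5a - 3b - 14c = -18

Row-reduce the augmented matrix:
R1 ← R1 / (-20).
R2 ← R2 + 4·R1.
R3 ← R3 − 5·R1.
R2 ← R2 / (4).
R3 ← R3 + 3·R2.
R3 ← R3 / (-18).
R1 ← R1 + 1/4·R3.
R2 ← R2 + 7/4·R3.
Reading off the reduced rows gives a = 3, b = -2/3, c = 5/2.

a = 3, b = -2/3, c = 5/2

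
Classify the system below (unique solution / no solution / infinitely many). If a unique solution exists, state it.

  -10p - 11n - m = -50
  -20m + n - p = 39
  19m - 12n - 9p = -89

infinitely many solutions

Row-reduce:
R1 ← R1 / (-1).
R2 ← R2 + 20·R1.
R3 ← R3 − 19·R1.
R2 ← R2 / (221).
R1 ← R1 − 11·R2.
R3 ← R3 + 221·R2.
Rank is 2 with 3 unknowns, leaving p free.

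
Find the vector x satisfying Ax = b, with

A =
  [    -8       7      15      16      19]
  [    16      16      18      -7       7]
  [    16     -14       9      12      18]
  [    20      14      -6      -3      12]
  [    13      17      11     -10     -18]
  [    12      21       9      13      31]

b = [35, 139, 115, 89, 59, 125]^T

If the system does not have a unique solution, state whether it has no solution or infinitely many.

no solution

Row-reduce:
R1 ← R1 / (-8).
R2 ← R2 − 16·R1.
R3 ← R3 − 16·R1.
R4 ← R4 − 20·R1.
R5 ← R5 − 13·R1.
R6 ← R6 − 12·R1.
R2 ← R2 / (30).
R1 ← R1 + 7/8·R2.
R4 ← R4 − 63/2·R2.
R5 ← R5 − 227/8·R2.
R6 ← R6 − 63/2·R2.
R3 ← R3 / (39).
R1 ← R1 + 19/40·R3.
R2 ← R2 − 8/5·R3.
R4 ← R4 + 189/10·R3.
R5 ← R5 + 401/40·R3.
R6 ← R6 + 189/10·R3.
R4 ← R4 / (8339/260).
R1 ← R1 + 2293/3120·R4.
R2 ← R2 + 379/390·R4.
R3 ← R3 − 44/39·R4.
R5 ← R5 − 3811/1040·R4.
R6 ← R6 − 8339/260·R4.
R5 ← R5 / (-1980631/100068).
R1 ← R1 − 52247/100068·R5.
R2 ← R2 − 9907/25017·R5.
R3 ← R3 − 420/8339·R5.
R4 ← R4 − 10241/8339·R5.
Row 6 reduces to 0 = 1, a contradiction. The system is inconsistent.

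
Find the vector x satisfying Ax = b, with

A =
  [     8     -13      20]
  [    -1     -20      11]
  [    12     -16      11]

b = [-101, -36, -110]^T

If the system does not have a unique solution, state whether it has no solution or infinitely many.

Row-reduce the augmented matrix:
R1 ← R1 / (8).
R2 ← R2 + 1·R1.
R3 ← R3 − 12·R1.
R2 ← R2 / (-173/8).
R1 ← R1 + 13/8·R2.
R3 ← R3 − 7/2·R2.
R3 ← R3 / (-2909/173).
R1 ← R1 − 257/173·R3.
R2 ← R2 + 108/173·R3.
Reading off the reduced rows gives x_1 = -6, x_2 = 1, x_3 = -2.

x_1 = -6, x_2 = 1, x_3 = -2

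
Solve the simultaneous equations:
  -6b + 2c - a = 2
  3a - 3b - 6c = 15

Row-reduce:
R1 ← R1 / (-1).
R2 ← R2 − 3·R1.
R2 ← R2 / (-21).
R1 ← R1 − 6·R2.
Rank is 2 with 3 unknowns, leaving c free.

infinitely many solutions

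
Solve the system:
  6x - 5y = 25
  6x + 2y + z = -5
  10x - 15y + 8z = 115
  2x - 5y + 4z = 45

Row-reduce the augmented matrix:
R1 ← R1 / (6).
R2 ← R2 − 6·R1.
R3 ← R3 − 10·R1.
R4 ← R4 − 2·R1.
R2 ← R2 / (7).
R1 ← R1 + 5/6·R2.
R3 ← R3 + 20/3·R2.
R4 ← R4 + 10/3·R2.
R3 ← R3 / (188/21).
R1 ← R1 − 5/42·R3.
R2 ← R2 − 1/7·R3.
R4 ← R4 − 94/21·R3.
R4 reduces to 0 = 0, so the extra equation is consistent.
Reading off the reduced rows gives x = 0, y = -5, z = 5.

x = 0, y = -5, z = 5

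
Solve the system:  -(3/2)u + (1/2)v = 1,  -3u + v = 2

infinitely many solutions

Row-reduce:
R1 ← R1 / (-3/2).
R2 ← R2 + 3·R1.
Rank is 1 with 2 unknowns, leaving v free.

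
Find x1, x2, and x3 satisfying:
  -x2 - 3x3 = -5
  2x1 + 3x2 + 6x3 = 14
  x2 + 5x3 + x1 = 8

x1 = 1, x2 = 2, x3 = 1

Row-reduce the augmented matrix:
Swap R1 and R2.
R1 ← R1 / (2).
R3 ← R3 − 1·R1.
R2 ← R2 / (-1).
R1 ← R1 − 3/2·R2.
R3 ← R3 + 1/2·R2.
R3 ← R3 / (7/2).
R1 ← R1 + 3/2·R3.
R2 ← R2 − 3·R3.
Reading off the reduced rows gives x1 = 1, x2 = 2, x3 = 1.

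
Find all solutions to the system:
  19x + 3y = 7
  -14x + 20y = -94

x = 1, y = -4

Row-reduce the augmented matrix:
R1 ← R1 / (19).
R2 ← R2 + 14·R1.
R2 ← R2 / (422/19).
R1 ← R1 − 3/19·R2.
Reading off the reduced rows gives x = 1, y = -4.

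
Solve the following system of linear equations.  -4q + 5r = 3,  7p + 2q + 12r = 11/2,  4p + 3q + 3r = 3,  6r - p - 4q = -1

no solution

Row-reduce:
Swap R1 and R2.
R1 ← R1 / (7).
R3 ← R3 − 4·R1.
R4 ← R4 + 1·R1.
R2 ← R2 / (-4).
R1 ← R1 − 2/7·R2.
R3 ← R3 − 13/7·R2.
R4 ← R4 + 26/7·R2.
R3 ← R3 / (-43/28).
R1 ← R1 − 29/14·R3.
R2 ← R2 + 5/4·R3.
R4 ← R4 − 43/14·R3.
Row 4 reduces to 0 = -1/2, a contradiction. The system is inconsistent.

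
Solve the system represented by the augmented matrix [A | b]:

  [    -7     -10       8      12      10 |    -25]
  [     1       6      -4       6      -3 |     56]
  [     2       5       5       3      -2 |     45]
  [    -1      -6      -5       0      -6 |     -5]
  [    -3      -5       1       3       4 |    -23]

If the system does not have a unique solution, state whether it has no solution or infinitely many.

no solution

Row-reduce:
R1 ← R1 / (-7).
R2 ← R2 − 1·R1.
R3 ← R3 − 2·R1.
R4 ← R4 + 1·R1.
R5 ← R5 + 3·R1.
R2 ← R2 / (32/7).
R1 ← R1 − 10/7·R2.
R3 ← R3 − 15/7·R2.
R4 ← R4 + 32/7·R2.
R5 ← R5 + 5/7·R2.
R3 ← R3 / (69/8).
R1 ← R1 + 1/4·R3.
R2 ← R2 + 5/8·R3.
R4 ← R4 + 9·R3.
R5 ← R5 + 23/8·R3.
R4 ← R4 / (411/46).
R1 ← R1 + 93/23·R4.
R2 ← R2 − 87/46·R4.
R3 ← R3 − 15/46·R4.
Row 5 reduces to 0 = 1/3, a contradiction. The system is inconsistent.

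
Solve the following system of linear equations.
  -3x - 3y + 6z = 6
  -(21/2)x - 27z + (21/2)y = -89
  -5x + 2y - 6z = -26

Row-reduce:
R1 ← R1 / (-3).
R2 ← R2 + 21/2·R1.
R3 ← R3 + 5·R1.
R2 ← R2 / (21).
R1 ← R1 − 1·R2.
R3 ← R3 − 7·R2.
Row 3 reduces to 0 = 2/3, a contradiction. The system is inconsistent.

no solution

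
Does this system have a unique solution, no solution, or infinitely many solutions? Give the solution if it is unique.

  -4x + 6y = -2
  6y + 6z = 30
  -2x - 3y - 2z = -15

Row-reduce the augmented matrix:
R1 ← R1 / (-4).
R3 ← R3 + 2·R1.
R2 ← R2 / (6).
R1 ← R1 + 3/2·R2.
R3 ← R3 + 6·R2.
R3 ← R3 / (4).
R1 ← R1 − 3/2·R3.
R2 ← R2 − 1·R3.
Reading off the reduced rows gives x = 2, y = 1, z = 4.

x = 2, y = 1, z = 4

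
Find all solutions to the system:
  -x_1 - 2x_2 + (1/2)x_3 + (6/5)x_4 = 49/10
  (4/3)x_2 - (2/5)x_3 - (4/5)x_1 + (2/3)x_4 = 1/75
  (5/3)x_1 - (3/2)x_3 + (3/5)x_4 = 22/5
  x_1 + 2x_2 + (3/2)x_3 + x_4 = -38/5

x_1 = -3/5, x_2 = -2, x_3 = -3, x_4 = 3/2

Row-reduce the augmented matrix:
R1 ← R1 / (-1).
R2 ← R2 + 4/5·R1.
R3 ← R3 − 5/3·R1.
R4 ← R4 − 1·R1.
R2 ← R2 / (44/15).
R1 ← R1 − 2·R2.
R3 ← R3 + 10/3·R2.
R3 ← R3 / (-52/33).
R1 ← R1 − 1/22·R3.
R2 ← R2 + 3/11·R3.
R4 ← R4 − 2·R3.
R4 ← R4 / (66/13).
R1 ← R1 + 243/260·R4.
R2 ← R2 + 32/65·R4.
R3 ← R3 + 187/130·R4.
Reading off the reduced rows gives x_1 = -3/5, x_2 = -2, x_3 = -3, x_4 = 3/2.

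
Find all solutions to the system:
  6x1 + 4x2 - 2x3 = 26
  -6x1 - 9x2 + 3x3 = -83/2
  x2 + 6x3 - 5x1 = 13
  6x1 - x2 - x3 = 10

no solution

Row-reduce:
R1 ← R1 / (6).
R2 ← R2 + 6·R1.
R3 ← R3 + 5·R1.
R4 ← R4 − 6·R1.
R2 ← R2 / (-5).
R1 ← R1 − 2/3·R2.
R3 ← R3 − 13/3·R2.
R4 ← R4 + 5·R2.
R3 ← R3 / (26/5).
R1 ← R1 + 1/5·R3.
R2 ← R2 + 1/5·R3.
Row 4 reduces to 0 = -1/2, a contradiction. The system is inconsistent.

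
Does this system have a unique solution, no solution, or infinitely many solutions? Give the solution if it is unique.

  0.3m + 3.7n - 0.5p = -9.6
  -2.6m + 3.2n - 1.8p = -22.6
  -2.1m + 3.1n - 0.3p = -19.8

m = 5, n = -3, p = 0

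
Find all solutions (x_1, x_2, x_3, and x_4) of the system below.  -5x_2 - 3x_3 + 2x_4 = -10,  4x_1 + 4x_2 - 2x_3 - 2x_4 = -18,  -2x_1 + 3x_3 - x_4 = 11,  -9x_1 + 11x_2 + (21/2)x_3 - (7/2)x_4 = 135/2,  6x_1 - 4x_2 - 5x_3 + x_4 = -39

no solution

Row-reduce:
Swap R1 and R2.
R1 ← R1 / (4).
R3 ← R3 + 2·R1.
R4 ← R4 + 9·R1.
R5 ← R5 − 6·R1.
R2 ← R2 / (-5).
R1 ← R1 − 1·R2.
R3 ← R3 − 2·R2.
R4 ← R4 − 20·R2.
R5 ← R5 + 10·R2.
R3 ← R3 / (4/5).
R1 ← R1 + 11/10·R3.
R2 ← R2 − 3/5·R3.
R4 ← R4 + 6·R3.
R5 ← R5 − 4·R3.
R4 ← R4 / (-9).
R1 ← R1 + 7/4·R4.
R2 ← R2 − 1/2·R4.
R3 ← R3 + 3/2·R4.
R5 ← R5 − 6·R4.
Row 5 reduces to 0 = -2/3, a contradiction. The system is inconsistent.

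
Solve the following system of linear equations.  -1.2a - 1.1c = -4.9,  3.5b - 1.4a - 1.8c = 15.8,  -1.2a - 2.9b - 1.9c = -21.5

a = 5, b = 6, c = -1

Row-reduce the augmented matrix:
R1 ← R1 / (-6/5).
R2 ← R2 + 7/5·R1.
R3 ← R3 + 6/5·R1.
R2 ← R2 / (7/2).
R3 ← R3 + 29/10·R2.
R3 ← R3 / (-2579/2100).
R1 ← R1 − 11/12·R3.
R2 ← R2 + 31/210·R3.
Reading off the reduced rows gives a = 5, b = 6, c = -1.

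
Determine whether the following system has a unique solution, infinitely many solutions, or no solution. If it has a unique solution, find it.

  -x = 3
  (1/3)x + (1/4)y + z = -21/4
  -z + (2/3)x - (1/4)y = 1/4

Row-reduce:
R1 ← R1 / (-1).
R2 ← R2 − 1/3·R1.
R3 ← R3 − 2/3·R1.
R2 ← R2 / (1/4).
R3 ← R3 + 1/4·R2.
Row 3 reduces to 0 = -2, a contradiction. The system is inconsistent.

no solution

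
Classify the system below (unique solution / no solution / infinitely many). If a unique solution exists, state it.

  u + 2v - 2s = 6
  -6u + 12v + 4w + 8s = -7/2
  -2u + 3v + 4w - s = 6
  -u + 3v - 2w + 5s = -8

no solution

Row-reduce:
R2 ← R2 + 6·R1.
R3 ← R3 + 2·R1.
R4 ← R4 + 1·R1.
R2 ← R2 / (24).
R1 ← R1 − 2·R2.
R3 ← R3 − 7·R2.
R4 ← R4 − 5·R2.
R3 ← R3 / (17/6).
R1 ← R1 + 1/3·R3.
R2 ← R2 − 1/6·R3.
R4 ← R4 + 17/6·R3.
Row 4 reduces to 0 = -1/4, a contradiction. The system is inconsistent.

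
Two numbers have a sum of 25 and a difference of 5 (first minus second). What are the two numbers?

first number: 15, second number: 10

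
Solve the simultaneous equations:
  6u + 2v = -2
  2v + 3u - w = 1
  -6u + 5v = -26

Row-reduce the augmented matrix:
R1 ← R1 / (6).
R2 ← R2 − 3·R1.
R3 ← R3 + 6·R1.
R1 ← R1 − 1/3·R2.
R3 ← R3 − 7·R2.
R3 ← R3 / (7).
R1 ← R1 − 1/3·R3.
R2 ← R2 + 1·R3.
Reading off the reduced rows gives u = 1, v = -4, w = -6.

u = 1, v = -4, w = -6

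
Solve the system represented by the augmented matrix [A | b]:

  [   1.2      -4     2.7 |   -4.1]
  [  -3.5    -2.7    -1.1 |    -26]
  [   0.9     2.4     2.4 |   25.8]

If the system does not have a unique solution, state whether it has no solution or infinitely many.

x_1 = 2, x_2 = 5, x_3 = 5

Row-reduce the augmented matrix:
R1 ← R1 / (6/5).
R2 ← R2 + 7/2·R1.
R3 ← R3 − 9/10·R1.
R2 ← R2 / (-431/30).
R1 ← R1 + 10/3·R2.
R3 ← R3 − 27/5·R2.
R3 ← R3 / (50367/17240).
R1 ← R1 − 1169/1724·R3.
R2 ← R2 + 813/1724·R3.
Reading off the reduced rows gives x_1 = 2, x_2 = 5, x_3 = 5.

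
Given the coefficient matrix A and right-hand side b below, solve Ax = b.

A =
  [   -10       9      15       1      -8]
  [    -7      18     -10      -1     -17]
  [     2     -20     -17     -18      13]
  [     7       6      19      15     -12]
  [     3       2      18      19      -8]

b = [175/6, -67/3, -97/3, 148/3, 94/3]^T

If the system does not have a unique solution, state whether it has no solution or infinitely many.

x_1 = 5/3, x_2 = 1/2, x_3 = 8/3, x_4 = -4/3, x_5 = -1/3

Row-reduce the augmented matrix:
R1 ← R1 / (-10).
R2 ← R2 + 7·R1.
R3 ← R3 − 2·R1.
R4 ← R4 − 7·R1.
R5 ← R5 − 3·R1.
R2 ← R2 / (117/10).
R1 ← R1 + 9/10·R2.
R3 ← R3 + 91/5·R2.
R4 ← R4 − 123/10·R2.
R5 ← R5 − 47/10·R2.
R3 ← R3 / (-413/9).
R1 ← R1 + 40/13·R3.
R2 ← R2 + 205/117·R3.
R4 ← R4 − 1991/39·R3.
R5 ← R5 − 3596/117·R3.
R4 ← R4 / (-28226/5369).
R1 ← R1 − 6121/5369·R4.
R2 ← R2 − 3411/5369·R4.
R3 ← R3 − 184/413·R4.
R5 ← R5 − 33770/5369·R4.
R5 ← R5 / (-32345/1283).
R1 ← R1 + 33842/14113·R5.
R2 ← R2 + 31932/14113·R5.
R3 ← R3 + 13195/14113·R5.
R4 ← R4 − 33989/14113·R5.
Reading off the reduced rows gives x_1 = 5/3, x_2 = 1/2, x_3 = 8/3, x_4 = -4/3, x_5 = -1/3.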